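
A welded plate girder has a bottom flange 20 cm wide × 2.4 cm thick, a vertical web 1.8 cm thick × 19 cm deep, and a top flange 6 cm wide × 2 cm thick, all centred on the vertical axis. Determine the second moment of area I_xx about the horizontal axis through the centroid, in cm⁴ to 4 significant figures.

Split into non-overlapping primitives; take the origin at the lower-left of the bounding box.
Bottom plate: 20 × 2.4, A = 48 cm², y = 1.2 cm, Ī = 23.04 cm⁴.
Web plate: 1.8 × 19, A = 34.2 cm², y = 11.9 cm, Ī = 1028.85 cm⁴.
Top plate: 6 × 2, A = 12 cm², y = 22.4 cm, Ī = 4 cm⁴.
Centroid: ȳ = ΣA·y / ΣA = 7.78535 cm.
Transfer each piece to the horizontal axis through the centroid using Ī + A·d² with d = y − 7.78535:
  bottom plate: d = -6.58535 cm → contributes +2104.65 cm⁴
  web plate: d = 4.11465 cm → contributes +1607.87 cm⁴
  top plate: d = 14.6146 cm → contributes +2567.06 cm⁴
Total I = 6279.57 cm⁴.

I_xx ≈ 6280 cm⁴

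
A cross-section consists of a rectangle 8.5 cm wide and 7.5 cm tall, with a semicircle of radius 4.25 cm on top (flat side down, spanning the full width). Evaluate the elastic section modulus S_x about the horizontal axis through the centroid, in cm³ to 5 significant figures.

Split into non-overlapping primitives; take the origin at the lower-left of the bounding box.
Rectangular body: 8.5 × 7.5, A = 63.75 cm², y = 3.75 cm, Ī = 298.8281 cm⁴.
Semicircular cap: semicircle r = 4.25, A = 28.37251 cm², y = 9.303756 cm, Ī = 35.80864 cm⁴.
Centroid: ȳ = ΣA·y / ΣA = 5.460483 cm.
Transfer each piece to the horizontal axis through the centroid using Ī + A·d² with d = y − 5.460483:
  rectangular body: d = -1.710483 cm → contributes +485.3448 cm⁴
  semicircular cap: d = 3.843273 cm → contributes +454.8918 cm⁴
Total I = 940.2366 cm⁴.
Extreme fibre distance c = 6.289517 cm; S = I/c = 149.4927 cm³.

S_x ≈ 149.49 cm³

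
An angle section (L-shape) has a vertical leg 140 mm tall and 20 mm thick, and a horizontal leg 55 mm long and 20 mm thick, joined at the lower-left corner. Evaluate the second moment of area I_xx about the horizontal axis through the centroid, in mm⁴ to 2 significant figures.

I_xx ≈ 6.6 × 10⁶ mm⁴

Break the section into simple shapes (no overlaps), measuring from the bottom-left corner of the bounding box.
Vertical leg: 20 × 140, A = 2 800 mm², y = 70 mm, Ī = 4 573 333 mm⁴.
Horizontal leg (remainder): 35 × 20, A = 700 mm², y = 10 mm, Ī = 23 333 mm⁴.
Centroid: ȳ = ΣA·y / ΣA = 58 mm.
Transfer each piece to the horizontal axis through the centroid using Ī + A·d² with d = y − 58:
  vertical leg: d = 12 mm → contributes +4 976 533 mm⁴
  horizontal leg (remainder): d = -48 mm → contributes +1 636 133 mm⁴
Total I = 6 612 667 mm⁴.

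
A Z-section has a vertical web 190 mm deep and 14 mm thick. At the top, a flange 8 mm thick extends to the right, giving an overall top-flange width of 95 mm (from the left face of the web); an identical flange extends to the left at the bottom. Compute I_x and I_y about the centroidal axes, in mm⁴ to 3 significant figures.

I_x ≈ 1.87 × 10⁷ mm⁴, I_y ≈ 3.68 × 10⁶ mm⁴

Break the section into simple shapes (no overlaps), measuring from the bottom-left corner of the bounding box.
Web: 14 × 190, A = 2 660 mm², y = 95 mm, Ī = 8 002 167 mm⁴.
Top flange (beyond web): 81 × 8, A = 648 mm², y = 186 mm, Ī = 3 456 mm⁴.
Bottom flange (beyond web): 81 × 8, A = 648 mm², y = 4 mm, Ī = 3 456 mm⁴.
Centroid: ȳ = ΣA·y / ΣA = 95 mm.
Transfer each piece to the centroidal x-axis using Ī + A·d² with d = y − 95:
  web: d = 0 mm → contributes +8 002 167 mm⁴
  top flange (beyond web): d = 91 mm → contributes +5 369 544 mm⁴
  bottom flange (beyond web): d = -91 mm → contributes +5 369 544 mm⁴
Total I = 18 741 255 mm⁴.
For the y-axis: x̄ = 88 mm.
Repeating about the centroidal y-axis gives I_y = 3 676 135 mm⁴.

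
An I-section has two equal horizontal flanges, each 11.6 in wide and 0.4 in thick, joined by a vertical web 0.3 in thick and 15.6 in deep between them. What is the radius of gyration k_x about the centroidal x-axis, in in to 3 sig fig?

Treat the section as a set of non-overlapping primitives; coordinates are from the bounding-box lower-left.
Bottom flange: 11.6 × 0.4, A = 4.64 in², y = 0.2 in, Ī = 0.061867 in⁴.
Web: 0.3 × 15.6, A = 4.68 in², y = 8.2 in, Ī = 94.91 in⁴.
Top flange: 11.6 × 0.4, A = 4.64 in², y = 16.2 in, Ī = 0.061867 in⁴.
By symmetry the centroid is at mid-height, ȳ = 8.2 in.
Transfer each piece to the centroidal x-axis using Ī + A·d² with d = y − 8.2:
  bottom flange: d = -8 in → contributes +297.02 in⁴
  web: d = 0 in → contributes +94.91 in⁴
  top flange: d = 8 in → contributes +297.02 in⁴
Total I = 688.95 in⁴.
Radius of gyration: k = √(I/A) = √(688.95 / 13.96) = 7.0251 in.

k_x ≈ 7.03 in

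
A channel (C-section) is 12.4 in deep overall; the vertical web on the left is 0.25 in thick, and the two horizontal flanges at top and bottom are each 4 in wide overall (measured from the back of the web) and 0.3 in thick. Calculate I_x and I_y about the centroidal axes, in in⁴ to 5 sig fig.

Decompose the section into non-overlapping parts with the origin at the bottom-left of its bounding rectangle.
Web: 0.25 × 12.4, A = 3.1 in², y = 6.2 in, Ī = 39.72133 in⁴.
Top flange (beyond web): 3.75 × 0.3, A = 1.125 in², y = 12.25 in, Ī = 0.0084375 in⁴.
Bottom flange (beyond web): 3.75 × 0.3, A = 1.125 in², y = 0.15 in, Ī = 0.0084375 in⁴.
By symmetry the centroid is at mid-height, ȳ = 6.2 in.
Transfer each piece to the centroidal x-axis using Ī + A·d² with d = y − 6.2:
  web: d = 0 in → contributes +39.72133 in⁴
  top flange (beyond web): d = 6.05 in → contributes +41.18625 in⁴
  bottom flange (beyond web): d = -6.05 in → contributes +41.18625 in⁴
Total I = 122.0938 in⁴.
For the y-axis: x̄ = 0.9661215 in.
Repeating about the centroidal y-axis gives I_y = 7.867818 in⁴.

I_x ≈ 122.09 in⁴, I_y ≈ 7.8678 in⁴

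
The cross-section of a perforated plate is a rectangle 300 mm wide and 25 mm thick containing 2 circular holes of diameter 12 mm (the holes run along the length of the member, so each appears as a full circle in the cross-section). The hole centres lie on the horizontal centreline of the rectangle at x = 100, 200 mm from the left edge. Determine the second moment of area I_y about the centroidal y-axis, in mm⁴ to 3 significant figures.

Split into non-overlapping primitives; take the origin at the lower-left of the bounding box.
Plate: 300 × 25, A = 7 500 mm², x = 150 mm, Ī = 56 250 000 mm⁴.
Hole 1 (subtracted): ⌀12, A = 113.1 mm², x = 100 mm, Ī = 1017.9 mm⁴.
Hole 2 (subtracted): ⌀12, A = 113.1 mm², x = 200 mm, Ī = 1017.9 mm⁴.
By symmetry the centroid is at mid-width, x̄ = 150 mm.
Transfer each piece to the centroidal y-axis using Ī + A·d² with d = x − 150:
  plate: d = 0 mm → contributes +56 250 000 mm⁴
  hole 1: d = -50 mm → contributes −283 761 mm⁴
  hole 2: d = 50 mm → contributes −283 761 mm⁴
Total I = 55 682 478 mm⁴.

I_y ≈ 5.57 × 10⁷ mm⁴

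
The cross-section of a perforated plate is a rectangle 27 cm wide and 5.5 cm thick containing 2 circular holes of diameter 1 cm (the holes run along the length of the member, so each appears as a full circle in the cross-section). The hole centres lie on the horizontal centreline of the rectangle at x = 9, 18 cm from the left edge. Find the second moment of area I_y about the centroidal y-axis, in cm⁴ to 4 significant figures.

I_y ≈ 8989 cm⁴

Treat the section as a set of non-overlapping primitives; coordinates are from the bounding-box lower-left.
Plate: 27 × 5.5, A = 148.5 cm², x = 13.5 cm, Ī = 9021.38 cm⁴.
Hole 1 (subtracted): ⌀1, A = 0.785398 cm², x = 9 cm, Ī = 0.0490874 cm⁴.
Hole 2 (subtracted): ⌀1, A = 0.785398 cm², x = 18 cm, Ī = 0.0490874 cm⁴.
By symmetry the centroid is at mid-width, x̄ = 13.5 cm.
Transfer each piece to the centroidal y-axis using Ī + A·d² with d = x − 13.5:
  plate: d = 0 cm → contributes +9021.38 cm⁴
  hole 1: d = -4.5 cm → contributes −15.9534 cm⁴
  hole 2: d = 4.5 cm → contributes −15.9534 cm⁴
Total I = 8989.47 cm⁴.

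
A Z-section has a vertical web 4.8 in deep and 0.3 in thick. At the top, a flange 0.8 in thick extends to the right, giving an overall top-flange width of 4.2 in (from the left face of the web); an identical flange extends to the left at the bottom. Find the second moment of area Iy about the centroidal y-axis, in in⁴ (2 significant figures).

Treat the section as a set of non-overlapping primitives; coordinates are from the bounding-box lower-left.
Web: 0.3 × 4.8, A = 1.44 in², x = 4.05 in, Ī = 0.0108 in⁴.
Top flange (beyond web): 3.9 × 0.8, A = 3.12 in², x = 6.15 in, Ī = 3.955 in⁴.
Bottom flange (beyond web): 3.9 × 0.8, A = 3.12 in², x = 1.95 in, Ī = 3.955 in⁴.
Centroid: x̄ = ΣA·x / ΣA = 4.05 in.
Transfer each piece to the centroidal y-axis using Ī + A·d² with d = x − 4.05:
  web: d = 0 in → contributes +0.0108 in⁴
  top flange (beyond web): d = 2.1 in → contributes +17.71 in⁴
  bottom flange (beyond web): d = -2.1 in → contributes +17.71 in⁴
Total I = 35.44 in⁴.

Iy ≈ 35 in⁴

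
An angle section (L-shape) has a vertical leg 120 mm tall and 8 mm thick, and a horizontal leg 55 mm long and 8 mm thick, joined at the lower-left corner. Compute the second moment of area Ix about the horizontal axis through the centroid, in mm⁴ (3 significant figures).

Ix ≈ 2.00 × 10⁶ mm⁴

Break the section into simple shapes (no overlaps), measuring from the bottom-left corner of the bounding box.
Vertical leg: 8 × 120, A = 960 mm², y = 60 mm, Ī = 1 152 000 mm⁴.
Horizontal leg (remainder): 47 × 8, A = 376 mm², y = 4 mm, Ī = 2005.3 mm⁴.
Centroid: ȳ = ΣA·y / ΣA = 44.24 mm.
Transfer each piece to the horizontal axis through the centroid using Ī + A·d² with d = y − 44.24:
  vertical leg: d = 15.76 mm → contributes +1 390 457 mm⁴
  horizontal leg (remainder): d = -40.24 mm → contributes +610 832 mm⁴
Total I = 2 001 289 mm⁴.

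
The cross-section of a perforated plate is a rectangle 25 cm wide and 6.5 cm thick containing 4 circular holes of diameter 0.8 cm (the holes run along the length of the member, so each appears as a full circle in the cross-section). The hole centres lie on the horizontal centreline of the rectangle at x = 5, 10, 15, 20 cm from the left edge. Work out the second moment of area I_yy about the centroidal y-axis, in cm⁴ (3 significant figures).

Decompose the section into non-overlapping parts with the origin at the bottom-left of its bounding rectangle.
Plate: 25 × 6.5, A = 162.5 cm², x = 12.5 cm, Ī = 8463.5 cm⁴.
Hole 1 (subtracted): ⌀0.8, A = 0.50265 cm², x = 5 cm, Ī = 0.020106 cm⁴.
Hole 2 (subtracted): ⌀0.8, A = 0.50265 cm², x = 10 cm, Ī = 0.020106 cm⁴.
Hole 3 (subtracted): ⌀0.8, A = 0.50265 cm², x = 15 cm, Ī = 0.020106 cm⁴.
Hole 4 (subtracted): ⌀0.8, A = 0.50265 cm², x = 20 cm, Ī = 0.020106 cm⁴.
By symmetry the centroid is at mid-width, x̄ = 12.5 cm.
Transfer each piece to the centroidal y-axis using Ī + A·d² with d = x − 12.5:
  plate: d = 0 cm → contributes +8463.5 cm⁴
  hole 1: d = -7.5 cm → contributes −28.294 cm⁴
  hole 2: d = -2.5 cm → contributes −3.1617 cm⁴
  hole 3: d = 2.5 cm → contributes −3.1617 cm⁴
  hole 4: d = 7.5 cm → contributes −28.294 cm⁴
Total I = 8400.6 cm⁴.

I_yy ≈ 8400 cm⁴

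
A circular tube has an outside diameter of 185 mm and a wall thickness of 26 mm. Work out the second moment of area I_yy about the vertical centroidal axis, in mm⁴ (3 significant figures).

I_yy ≈ 4.21 × 10⁷ mm⁴

Decompose the section into non-overlapping parts with the origin at the bottom-left of its bounding rectangle.
Outer circle: ⌀185, A = 26 880 mm², x = 92.5 mm, Ī = 57 498 539 mm⁴.
Bore (subtracted): ⌀133, A = 13 893 mm², x = 92.5 mm, Ī = 15 359 478 mm⁴.
By symmetry the centroid is at mid-width, x̄ = 92.5 mm.
All pieces are centred on the vertical centroidal axis, so I = ΣĪ (holes subtracted) = 42 139 061 mm⁴.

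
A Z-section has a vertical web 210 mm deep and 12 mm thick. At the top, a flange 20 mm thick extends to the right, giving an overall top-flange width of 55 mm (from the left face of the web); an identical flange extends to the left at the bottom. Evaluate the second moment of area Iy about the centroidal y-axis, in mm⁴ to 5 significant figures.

Decompose the section into non-overlapping parts with the origin at the bottom-left of its bounding rectangle.
Web: 12 × 210, A = 2 520 mm², x = 49 mm, Ī = 30 240 mm⁴.
Top flange (beyond web): 43 × 20, A = 860 mm², x = 76.5 mm, Ī = 132511.7 mm⁴.
Bottom flange (beyond web): 43 × 20, A = 860 mm², x = 21.5 mm, Ī = 132511.7 mm⁴.
Centroid: x̄ = ΣA·x / ΣA = 49 mm.
Transfer each piece to the centroidal y-axis using Ī + A·d² with d = x − 49:
  web: d = 0 mm → contributes +30 240 mm⁴
  top flange (beyond web): d = 27.5 mm → contributes +782886.7 mm⁴
  bottom flange (beyond web): d = -27.5 mm → contributes +782886.7 mm⁴
Total I = 1 596 013 mm⁴.

Iy ≈ 1.5960 × 10⁶ mm⁴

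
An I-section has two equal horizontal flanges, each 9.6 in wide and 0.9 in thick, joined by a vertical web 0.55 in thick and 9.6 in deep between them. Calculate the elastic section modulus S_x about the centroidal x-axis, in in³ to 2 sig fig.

Split into non-overlapping primitives; take the origin at the lower-left of the bounding box.
Bottom flange: 9.6 × 0.9, A = 8.64 in², y = 0.45 in, Ī = 0.5832 in⁴.
Web: 0.55 × 9.6, A = 5.28 in², y = 5.7 in, Ī = 40.55 in⁴.
Top flange: 9.6 × 0.9, A = 8.64 in², y = 10.95 in, Ī = 0.5832 in⁴.
By symmetry the centroid is at mid-height, ȳ = 5.7 in.
Transfer each piece to the centroidal x-axis using Ī + A·d² with d = y − 5.7:
  bottom flange: d = -5.25 in → contributes +238.7 in⁴
  web: d = 0 in → contributes +40.55 in⁴
  top flange: d = 5.25 in → contributes +238.7 in⁴
Total I = 518 in⁴.
Extreme fibre distance c = 5.7 in; S = I/c = 90.88 in³.

S_x ≈ 91 in³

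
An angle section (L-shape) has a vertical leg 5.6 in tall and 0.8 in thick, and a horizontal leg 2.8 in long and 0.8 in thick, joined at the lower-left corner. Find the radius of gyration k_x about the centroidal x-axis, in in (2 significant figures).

k_x ≈ 1.7 in

Break the section into simple shapes (no overlaps), measuring from the bottom-left corner of the bounding box.
Vertical leg: 0.8 × 5.6, A = 4.48 in², y = 2.8 in, Ī = 11.71 in⁴.
Horizontal leg (remainder): 2 × 0.8, A = 1.6 in², y = 0.4 in, Ī = 0.08533 in⁴.
Centroid: ȳ = ΣA·y / ΣA = 2.168 in.
Transfer each piece to the centroidal x-axis using Ī + A·d² with d = y − 2.168:
  vertical leg: d = 0.6316 in → contributes +13.49 in⁴
  horizontal leg (remainder): d = -1.768 in → contributes +5.089 in⁴
Total I = 18.58 in⁴.
Radius of gyration: k = √(I/A) = √(18.58 / 6.08) = 1.748 in.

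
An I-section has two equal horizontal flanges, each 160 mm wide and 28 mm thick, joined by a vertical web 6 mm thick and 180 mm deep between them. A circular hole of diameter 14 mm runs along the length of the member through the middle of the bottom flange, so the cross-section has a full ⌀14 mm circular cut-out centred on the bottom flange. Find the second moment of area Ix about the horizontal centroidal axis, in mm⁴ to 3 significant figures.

Split into non-overlapping primitives; take the origin at the lower-left of the bounding box.
Bottom flange: 160 × 28, A = 4 480 mm², y = 14 mm, Ī = 292 693 mm⁴.
Web: 6 × 180, A = 1 080 mm², y = 118 mm, Ī = 2 916 000 mm⁴.
Top flange: 160 × 28, A = 4 480 mm², y = 222 mm, Ī = 292 693 mm⁴.
Hole (subtracted): ⌀14, A = 153.94 mm², y = 14 mm, Ī = 1885.7 mm⁴.
Centroid: ȳ = ΣA·y / ΣA = 119.62 mm.
Transfer each piece to the horizontal centroidal axis using Ī + A·d² with d = y − 119.62:
  bottom flange: d = -105.62 mm → contributes +50 269 150 mm⁴
  web: d = -1.6194 mm → contributes +2 918 832 mm⁴
  top flange: d = 102.38 mm → contributes +47 251 094 mm⁴
  hole: d = -105.62 mm → contributes −1 719 135 mm⁴
Total I = 98 719 941 mm⁴.

Ix ≈ 9.87 × 10⁷ mm⁴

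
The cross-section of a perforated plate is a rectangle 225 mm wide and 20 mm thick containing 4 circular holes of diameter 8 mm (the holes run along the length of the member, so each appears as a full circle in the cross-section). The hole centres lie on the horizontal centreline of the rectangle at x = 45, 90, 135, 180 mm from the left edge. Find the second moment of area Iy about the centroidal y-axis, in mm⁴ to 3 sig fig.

Iy ≈ 1.85 × 10⁷ mm⁴

Treat the section as a set of non-overlapping primitives; coordinates are from the bounding-box lower-left.
Plate: 225 × 20, A = 4 500 mm², x = 112.5 mm, Ī = 18 984 375 mm⁴.
Hole 1 (subtracted): ⌀8, A = 50.265 mm², x = 45 mm, Ī = 201.06 mm⁴.
Hole 2 (subtracted): ⌀8, A = 50.265 mm², x = 90 mm, Ī = 201.06 mm⁴.
Hole 3 (subtracted): ⌀8, A = 50.265 mm², x = 135 mm, Ī = 201.06 mm⁴.
Hole 4 (subtracted): ⌀8, A = 50.265 mm², x = 180 mm, Ī = 201.06 mm⁴.
By symmetry the centroid is at mid-width, x̄ = 112.5 mm.
Transfer each piece to the centroidal y-axis using Ī + A·d² with d = x − 112.5:
  plate: d = 0 mm → contributes +18 984 375 mm⁴
  hole 1: d = -67.5 mm → contributes −229 223 mm⁴
  hole 2: d = -22.5 mm → contributes −25 648 mm⁴
  hole 3: d = 22.5 mm → contributes −25 648 mm⁴
  hole 4: d = 67.5 mm → contributes −229 223 mm⁴
Total I = 18 474 633 mm⁴.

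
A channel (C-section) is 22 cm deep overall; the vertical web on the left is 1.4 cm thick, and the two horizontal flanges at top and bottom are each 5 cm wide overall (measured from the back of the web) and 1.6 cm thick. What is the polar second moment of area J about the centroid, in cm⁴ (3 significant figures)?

J ≈ 2510 cm⁴

Split into non-overlapping primitives; take the origin at the lower-left of the bounding box.
Web: 1.4 × 22, A = 30.8 cm², y = 11 cm, Ī = 1242.3 cm⁴.
Top flange (beyond web): 3.6 × 1.6, A = 5.76 cm², y = 21.2 cm, Ī = 1.2288 cm⁴.
Bottom flange (beyond web): 3.6 × 1.6, A = 5.76 cm², y = 0.8 cm, Ī = 1.2288 cm⁴.
By symmetry the centroid is at mid-height, ȳ = 11 cm.
Transfer each piece to the centroidal x-axis using Ī + A·d² with d = y − 11:
  web: d = 0 cm → contributes +1242.3 cm⁴
  top flange (beyond web): d = 10.2 cm → contributes +600.5 cm⁴
  bottom flange (beyond web): d = -10.2 cm → contributes +600.5 cm⁴
Total I = 2443.3 cm⁴.
For the y-axis: x̄ = 1.3805 cm.
Repeating about the centroidal y-axis gives I_y = 69.873 cm⁴.
Polar second moment: J = I_x + I_y = 2513.1 cm⁴.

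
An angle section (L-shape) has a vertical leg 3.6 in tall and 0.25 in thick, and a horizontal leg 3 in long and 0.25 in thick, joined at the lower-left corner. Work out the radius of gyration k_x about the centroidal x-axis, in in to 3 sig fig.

k_x ≈ 1.14 in

Treat the section as a set of non-overlapping primitives; coordinates are from the bounding-box lower-left.
Vertical leg: 0.25 × 3.6, A = 0.9 in², y = 1.8 in, Ī = 0.972 in⁴.
Horizontal leg (remainder): 2.75 × 0.25, A = 0.6875 in², y = 0.125 in, Ī = 0.0035807 in⁴.
Centroid: ȳ = ΣA·y / ΣA = 1.0746 in.
Transfer each piece to the centroidal x-axis using Ī + A·d² with d = y − 1.0746:
  vertical leg: d = 0.72539 in → contributes +1.4456 in⁴
  horizontal leg (remainder): d = -0.94961 in → contributes +0.62354 in⁴
Total I = 2.0691 in⁴.
Radius of gyration: k = √(I/A) = √(2.0691 / 1.5875) = 1.1417 in.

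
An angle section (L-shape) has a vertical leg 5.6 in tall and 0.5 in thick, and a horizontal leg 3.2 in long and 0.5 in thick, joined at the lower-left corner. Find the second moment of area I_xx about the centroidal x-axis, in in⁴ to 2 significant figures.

I_xx ≈ 13 in⁴

Split into non-overlapping primitives; take the origin at the lower-left of the bounding box.
Vertical leg: 0.5 × 5.6, A = 2.8 in², y = 2.8 in, Ī = 7.317 in⁴.
Horizontal leg (remainder): 2.7 × 0.5, A = 1.35 in², y = 0.25 in, Ī = 0.02813 in⁴.
Centroid: ȳ = ΣA·y / ΣA = 1.97 in.
Transfer each piece to the centroidal x-axis using Ī + A·d² with d = y − 1.97:
  vertical leg: d = 0.8295 in → contributes +9.244 in⁴
  horizontal leg (remainder): d = -1.72 in → contributes +4.024 in⁴
Total I = 13.27 in⁴.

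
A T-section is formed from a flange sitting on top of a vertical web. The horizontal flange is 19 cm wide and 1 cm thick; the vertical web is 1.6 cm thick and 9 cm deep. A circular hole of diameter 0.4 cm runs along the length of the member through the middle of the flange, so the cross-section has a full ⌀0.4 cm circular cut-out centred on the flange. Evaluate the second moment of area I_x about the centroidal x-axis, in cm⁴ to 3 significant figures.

I_x ≈ 303 cm⁴

Decompose the section into non-overlapping parts with the origin at the bottom-left of its bounding rectangle.
Flange: 19 × 1, A = 19 cm², y = 9.5 cm, Ī = 1.5833 cm⁴.
Web: 1.6 × 9, A = 14.4 cm², y = 4.5 cm, Ī = 97.2 cm⁴.
Hole (subtracted): ⌀0.4, A = 0.12566 cm², y = 9.5 cm, Ī = 0.0012566 cm⁴.
Centroid: ȳ = ΣA·y / ΣA = 7.3362 cm.
Transfer each piece to the centroidal x-axis using Ī + A·d² with d = y − 7.3362:
  flange: d = 2.1638 cm → contributes +90.544 cm⁴
  web: d = -2.8362 cm → contributes +213.03 cm⁴
  hole: d = 2.1638 cm → contributes −0.58963 cm⁴
Total I = 302.99 cm⁴.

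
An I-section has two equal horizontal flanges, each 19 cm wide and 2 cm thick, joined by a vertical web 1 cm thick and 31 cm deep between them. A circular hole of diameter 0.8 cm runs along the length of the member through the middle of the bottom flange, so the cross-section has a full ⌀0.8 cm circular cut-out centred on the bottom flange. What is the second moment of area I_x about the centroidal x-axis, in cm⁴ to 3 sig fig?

I_x ≈ 2.31 × 10⁴ cm⁴

Break the section into simple shapes (no overlaps), measuring from the bottom-left corner of the bounding box.
Bottom flange: 19 × 2, A = 38 cm², y = 1 cm, Ī = 12.667 cm⁴.
Web: 1 × 31, A = 31 cm², y = 17.5 cm, Ī = 2482.6 cm⁴.
Top flange: 19 × 2, A = 38 cm², y = 34 cm, Ī = 12.667 cm⁴.
Hole (subtracted): ⌀0.8, A = 0.50265 cm², y = 1 cm, Ī = 0.020106 cm⁴.
Centroid: ȳ = ΣA·y / ΣA = 17.578 cm.
Transfer each piece to the centroidal x-axis using Ī + A·d² with d = y − 17.578:
  bottom flange: d = -16.578 cm → contributes +10 456 cm⁴
  web: d = -0.077878 cm → contributes +2482.8 cm⁴
  top flange: d = 16.422 cm → contributes +10 261 cm⁴
  hole: d = -16.578 cm → contributes −138.16 cm⁴
Total I = 23 061 cm⁴.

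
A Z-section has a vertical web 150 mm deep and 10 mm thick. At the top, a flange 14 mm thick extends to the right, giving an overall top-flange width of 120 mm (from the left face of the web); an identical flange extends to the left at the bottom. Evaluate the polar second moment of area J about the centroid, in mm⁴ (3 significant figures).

Split into non-overlapping primitives; take the origin at the lower-left of the bounding box.
Web: 10 × 150, A = 1 500 mm², y = 75 mm, Ī = 2 812 500 mm⁴.
Top flange (beyond web): 110 × 14, A = 1 540 mm², y = 143 mm, Ī = 25 153 mm⁴.
Bottom flange (beyond web): 110 × 14, A = 1 540 mm², y = 7 mm, Ī = 25 153 mm⁴.
Centroid: ȳ = ΣA·y / ΣA = 75 mm.
Transfer each piece to the centroidal x-axis using Ī + A·d² with d = y − 75:
  web: d = 0 mm → contributes +2 812 500 mm⁴
  top flange (beyond web): d = 68 mm → contributes +7 146 113 mm⁴
  bottom flange (beyond web): d = -68 mm → contributes +7 146 113 mm⁴
Total I = 17 104 727 mm⁴.
For the y-axis: x̄ = 115 mm.
Repeating about the centroidal y-axis gives I_y = 14 206 167 mm⁴.
Polar second moment: J = I_x + I_y = 31 310 893 mm⁴.

J ≈ 3.13 × 10⁷ mm⁴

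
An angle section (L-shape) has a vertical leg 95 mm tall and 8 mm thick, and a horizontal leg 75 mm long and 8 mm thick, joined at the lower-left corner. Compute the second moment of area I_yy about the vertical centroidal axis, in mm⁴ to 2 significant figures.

I_yy ≈ 6.5 × 10⁵ mm⁴

Split into non-overlapping primitives; take the origin at the lower-left of the bounding box.
Vertical leg: 8 × 95, A = 760 mm², x = 4 mm, Ī = 4 053 mm⁴.
Horizontal leg (remainder): 67 × 8, A = 536 mm², x = 41.5 mm, Ī = 200 509 mm⁴.
Centroid: x̄ = ΣA·x / ΣA = 19.51 mm.
Transfer each piece to the vertical centroidal axis using Ī + A·d² with d = x − 19.51:
  vertical leg: d = -15.51 mm → contributes +186 862 mm⁴
  horizontal leg (remainder): d = 21.99 mm → contributes +459 714 mm⁴
Total I = 646 576 mm⁴.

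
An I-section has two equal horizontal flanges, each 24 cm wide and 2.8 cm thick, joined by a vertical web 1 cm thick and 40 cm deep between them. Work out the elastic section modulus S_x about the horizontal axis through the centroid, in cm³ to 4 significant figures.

S_x ≈ 2937 cm³

Split into non-overlapping primitives; take the origin at the lower-left of the bounding box.
Bottom flange: 24 × 2.8, A = 67.2 cm², y = 1.4 cm, Ī = 43.904 cm⁴.
Web: 1 × 40, A = 40 cm², y = 22.8 cm, Ī = 5333.33 cm⁴.
Top flange: 24 × 2.8, A = 67.2 cm², y = 44.2 cm, Ī = 43.904 cm⁴.
By symmetry the centroid is at mid-height, ȳ = 22.8 cm.
Transfer each piece to the horizontal axis through the centroid using Ī + A·d² with d = y − 22.8:
  bottom flange: d = -21.4 cm → contributes +30818.8 cm⁴
  web: d = 0 cm → contributes +5333.33 cm⁴
  top flange: d = 21.4 cm → contributes +30818.8 cm⁴
Total I = 66 971 cm⁴.
Extreme fibre distance c = 22.8 cm; S = I/c = 2937.32 cm³.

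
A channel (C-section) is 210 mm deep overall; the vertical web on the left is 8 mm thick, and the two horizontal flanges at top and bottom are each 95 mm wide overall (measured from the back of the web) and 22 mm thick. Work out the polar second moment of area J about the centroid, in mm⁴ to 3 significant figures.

Break the section into simple shapes (no overlaps), measuring from the bottom-left corner of the bounding box.
Web: 8 × 210, A = 1 680 mm², y = 105 mm, Ī = 6 174 000 mm⁴.
Top flange (beyond web): 87 × 22, A = 1 914 mm², y = 199 mm, Ī = 77 198 mm⁴.
Bottom flange (beyond web): 87 × 22, A = 1 914 mm², y = 11 mm, Ī = 77 198 mm⁴.
By symmetry the centroid is at mid-height, ȳ = 105 mm.
Transfer each piece to the centroidal x-axis using Ī + A·d² with d = y − 105:
  web: d = 0 mm → contributes +6 174 000 mm⁴
  top flange (beyond web): d = 94 mm → contributes +16 989 302 mm⁴
  bottom flange (beyond web): d = -94 mm → contributes +16 989 302 mm⁴
Total I = 40 152 604 mm⁴.
For the y-axis: x̄ = 37.012 mm.
Repeating about the centroidal y-axis gives I_y = 5 057 827 mm⁴.
Polar second moment: J = I_x + I_y = 45 210 431 mm⁴.

J ≈ 4.52 × 10⁷ mm⁴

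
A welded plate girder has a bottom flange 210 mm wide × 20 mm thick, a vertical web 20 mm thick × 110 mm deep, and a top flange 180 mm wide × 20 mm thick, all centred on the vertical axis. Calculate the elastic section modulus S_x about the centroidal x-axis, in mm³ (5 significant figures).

Break the section into simple shapes (no overlaps), measuring from the bottom-left corner of the bounding box.
Bottom plate: 210 × 20, A = 4 200 mm², y = 10 mm, Ī = 140 000 mm⁴.
Web plate: 20 × 110, A = 2 200 mm², y = 75 mm, Ī = 2 218 333 mm⁴.
Top plate: 180 × 20, A = 3 600 mm², y = 140 mm, Ī = 120 000 mm⁴.
Centroid: ȳ = ΣA·y / ΣA = 71.1 mm.
Transfer each piece to the centroidal x-axis using Ī + A·d² with d = y − 71.1:
  bottom plate: d = -61.1 mm → contributes +15 819 482 mm⁴
  web plate: d = 3.9 mm → contributes +2 251 795 mm⁴
  top plate: d = 68.9 mm → contributes +17 209 956 mm⁴
Total I = 35 281 233 mm⁴.
Extreme fibre distance c = 78.9 mm; S = I/c = 447163.9 mm³.

S_x ≈ 4.4716 × 10⁵ mm³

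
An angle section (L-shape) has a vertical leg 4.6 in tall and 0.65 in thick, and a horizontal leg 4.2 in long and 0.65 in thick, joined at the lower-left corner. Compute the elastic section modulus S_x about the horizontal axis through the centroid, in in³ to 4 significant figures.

Treat the section as a set of non-overlapping primitives; coordinates are from the bounding-box lower-left.
Vertical leg: 0.65 × 4.6, A = 2.99 in², y = 2.3 in, Ī = 5.27237 in⁴.
Horizontal leg (remainder): 3.55 × 0.65, A = 2.3075 in², y = 0.325 in, Ī = 0.0812432 in⁴.
Centroid: ȳ = ΣA·y / ΣA = 1.43972 in.
Transfer each piece to the horizontal axis through the centroid using Ī + A·d² with d = y − 1.43972:
  vertical leg: d = 0.860276 in → contributes +7.48519 in⁴
  horizontal leg (remainder): d = -1.11472 in → contributes +2.94856 in⁴
Total I = 10.4338 in⁴.
Extreme fibre distance c = 3.16028 in; S = I/c = 3.30153 in³.

S_x ≈ 3.302 in³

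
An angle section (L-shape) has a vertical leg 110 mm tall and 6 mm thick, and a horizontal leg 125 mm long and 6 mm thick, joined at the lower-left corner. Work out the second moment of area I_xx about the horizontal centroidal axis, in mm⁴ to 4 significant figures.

I_xx ≈ 1.595 × 10⁶ mm⁴

Split into non-overlapping primitives; take the origin at the lower-left of the bounding box.
Vertical leg: 6 × 110, A = 660 mm², y = 55 mm, Ī = 665 500 mm⁴.
Horizontal leg (remainder): 119 × 6, A = 714 mm², y = 3 mm, Ī = 2 142 mm⁴.
Centroid: ȳ = ΣA·y / ΣA = 27.9782 mm.
Transfer each piece to the horizontal centroidal axis using Ī + A·d² with d = y − 27.9782:
  vertical leg: d = 27.0218 mm → contributes +1 147 418 mm⁴
  horizontal leg (remainder): d = -24.9782 mm → contributes +447 613 mm⁴
Total I = 1 595 031 mm⁴.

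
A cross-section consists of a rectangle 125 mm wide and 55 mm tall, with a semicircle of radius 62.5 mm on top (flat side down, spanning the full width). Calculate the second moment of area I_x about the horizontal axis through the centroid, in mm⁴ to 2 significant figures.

I_x ≈ 1.3 × 10⁷ mm⁴

Decompose the section into non-overlapping parts with the origin at the bottom-left of its bounding rectangle.
Rectangular body: 125 × 55, A = 6 875 mm², y = 27.5 mm, Ī = 1 733 073 mm⁴.
Semicircular cap: semicircle r = 62.5, A = 6 136 mm², y = 81.53 mm, Ī = 1 674 758 mm⁴.
Centroid: ȳ = ΣA·y / ΣA = 52.98 mm.
Transfer each piece to the horizontal axis through the centroid using Ī + A·d² with d = y − 52.98:
  rectangular body: d = -25.48 mm → contributes +6 195 993 mm⁴
  semicircular cap: d = 28.55 mm → contributes +6 675 241 mm⁴
Total I = 12 871 233 mm⁴.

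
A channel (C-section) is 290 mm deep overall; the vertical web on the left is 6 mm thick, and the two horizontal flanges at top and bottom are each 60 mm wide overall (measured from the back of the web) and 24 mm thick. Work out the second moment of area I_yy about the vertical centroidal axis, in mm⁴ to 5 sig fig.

Split into non-overlapping primitives; take the origin at the lower-left of the bounding box.
Web: 6 × 290, A = 1 740 mm², x = 3 mm, Ī = 5 220 mm⁴.
Top flange (beyond web): 54 × 24, A = 1 296 mm², x = 33 mm, Ī = 314 928 mm⁴.
Bottom flange (beyond web): 54 × 24, A = 1 296 mm², x = 33 mm, Ī = 314 928 mm⁴.
Centroid: x̄ = ΣA·x / ΣA = 20.95014 mm.
Transfer each piece to the vertical centroidal axis using Ī + A·d² with d = x − 20.95014:
  web: d = -17.95014 mm → contributes +565 861 mm⁴
  top flange (beyond web): d = 12.04986 mm → contributes +503106.1 mm⁴
  bottom flange (beyond web): d = 12.04986 mm → contributes +503106.1 mm⁴
Total I = 1 572 073 mm⁴.

I_yy ≈ 1.5721 × 10⁶ mm⁴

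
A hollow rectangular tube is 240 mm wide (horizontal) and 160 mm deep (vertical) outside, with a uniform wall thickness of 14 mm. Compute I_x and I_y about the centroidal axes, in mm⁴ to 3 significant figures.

I_x ≈ 4.13 × 10⁷ mm⁴, I_y ≈ 7.95 × 10⁷ mm⁴

Treat the section as a set of non-overlapping primitives; coordinates are from the bounding-box lower-left.
Outer rectangle: 240 × 160, A = 38 400 mm², y = 80 mm, Ī = 81 920 000 mm⁴.
Inner void (subtracted): 212 × 132, A = 27 984 mm², y = 80 mm, Ī = 40 632 768 mm⁴.
By symmetry the centroid is at mid-height, ȳ = 80 mm.
All pieces are centred on the centroidal x-axis, so I = ΣĪ (holes subtracted) = 41 287 232 mm⁴.
Repeating about the centroidal y-axis gives I_y = 79 510 592 mm⁴.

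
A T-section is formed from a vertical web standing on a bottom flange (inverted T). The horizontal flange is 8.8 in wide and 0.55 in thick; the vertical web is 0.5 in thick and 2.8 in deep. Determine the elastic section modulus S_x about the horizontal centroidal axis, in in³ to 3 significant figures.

Decompose the section into non-overlapping parts with the origin at the bottom-left of its bounding rectangle.
Flange: 8.8 × 0.55, A = 4.84 in², y = 0.275 in, Ī = 0.12201 in⁴.
Web: 0.5 × 2.8, A = 1.4 in², y = 1.95 in, Ī = 0.91467 in⁴.
Centroid: ȳ = ΣA·y / ΣA = 0.6508 in.
Transfer each piece to the horizontal centroidal axis using Ī + A·d² with d = y − 0.6508:
  flange: d = -0.3758 in → contributes +0.80555 in⁴
  web: d = 1.2992 in → contributes +3.2778 in⁴
Total I = 4.0833 in⁴.
Extreme fibre distance c = 2.6992 in; S = I/c = 1.5128 in³.

S_x ≈ 1.51 in³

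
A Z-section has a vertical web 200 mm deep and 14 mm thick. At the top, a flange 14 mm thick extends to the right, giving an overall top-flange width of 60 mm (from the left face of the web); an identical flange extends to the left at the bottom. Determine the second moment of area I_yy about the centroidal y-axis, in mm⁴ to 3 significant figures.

Split into non-overlapping primitives; take the origin at the lower-left of the bounding box.
Web: 14 × 200, A = 2 800 mm², x = 53 mm, Ī = 45 733 mm⁴.
Top flange (beyond web): 46 × 14, A = 644 mm², x = 83 mm, Ī = 113 559 mm⁴.
Bottom flange (beyond web): 46 × 14, A = 644 mm², x = 23 mm, Ī = 113 559 mm⁴.
Centroid: x̄ = ΣA·x / ΣA = 53 mm.
Transfer each piece to the centroidal y-axis using Ī + A·d² with d = x − 53:
  web: d = 0 mm → contributes +45 733 mm⁴
  top flange (beyond web): d = 30 mm → contributes +693 159 mm⁴
  bottom flange (beyond web): d = -30 mm → contributes +693 159 mm⁴
Total I = 1 432 051 mm⁴.

I_yy ≈ 1.43 × 10⁶ mm⁴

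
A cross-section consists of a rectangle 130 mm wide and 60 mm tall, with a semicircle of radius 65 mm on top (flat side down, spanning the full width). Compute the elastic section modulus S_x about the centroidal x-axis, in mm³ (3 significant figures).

Break the section into simple shapes (no overlaps), measuring from the bottom-left corner of the bounding box.
Rectangular body: 130 × 60, A = 7 800 mm², y = 30 mm, Ī = 2 340 000 mm⁴.
Semicircular cap: semicircle r = 65, A = 6636.6 mm², y = 87.587 mm, Ī = 1 959 230 mm⁴.
Centroid: ȳ = ΣA·y / ΣA = 56.473 mm.
Transfer each piece to the centroidal x-axis using Ī + A·d² with d = y − 56.473:
  rectangular body: d = -26.473 mm → contributes +7 806 430 mm⁴
  semicircular cap: d = 31.114 mm → contributes +8 383 915 mm⁴
Total I = 16 190 345 mm⁴.
Extreme fibre distance c = 68.527 mm; S = I/c = 236 263 mm³.

S_x ≈ 2.36 × 10⁵ mm³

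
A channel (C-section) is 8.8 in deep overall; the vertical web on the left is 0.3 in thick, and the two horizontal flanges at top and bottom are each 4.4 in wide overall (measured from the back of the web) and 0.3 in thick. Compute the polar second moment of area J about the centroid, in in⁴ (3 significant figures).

J ≈ 71.1 in⁴

Break the section into simple shapes (no overlaps), measuring from the bottom-left corner of the bounding box.
Web: 0.3 × 8.8, A = 2.64 in², y = 4.4 in, Ī = 17.037 in⁴.
Top flange (beyond web): 4.1 × 0.3, A = 1.23 in², y = 8.65 in, Ī = 0.009225 in⁴.
Bottom flange (beyond web): 4.1 × 0.3, A = 1.23 in², y = 0.15 in, Ī = 0.009225 in⁴.
By symmetry the centroid is at mid-height, ȳ = 4.4 in.
Transfer each piece to the centroidal x-axis using Ī + A·d² with d = y − 4.4:
  web: d = 0 in → contributes +17.037 in⁴
  top flange (beyond web): d = 4.25 in → contributes +22.226 in⁴
  bottom flange (beyond web): d = -4.25 in → contributes +22.226 in⁴
Total I = 61.489 in⁴.
For the y-axis: x̄ = 1.2112 in.
Repeating about the centroidal y-axis gives I_y = 9.6292 in⁴.
Polar second moment: J = I_x + I_y = 71.118 in⁴.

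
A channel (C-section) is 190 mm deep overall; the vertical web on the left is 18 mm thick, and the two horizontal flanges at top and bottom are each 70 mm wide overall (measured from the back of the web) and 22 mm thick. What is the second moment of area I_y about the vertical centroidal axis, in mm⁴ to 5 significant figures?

I_y ≈ 2.2872 × 10⁶ mm⁴

Break the section into simple shapes (no overlaps), measuring from the bottom-left corner of the bounding box.
Web: 18 × 190, A = 3 420 mm², x = 9 mm, Ī = 92 340 mm⁴.
Top flange (beyond web): 52 × 22, A = 1 144 mm², x = 44 mm, Ī = 257781.3 mm⁴.
Bottom flange (beyond web): 52 × 22, A = 1 144 mm², x = 44 mm, Ī = 257781.3 mm⁴.
Centroid: x̄ = ΣA·x / ΣA = 23.02943 mm.
Transfer each piece to the vertical centroidal axis using Ī + A·d² with d = x − 23.02943:
  web: d = -14.02943 mm → contributes +765481.4 mm⁴
  top flange (beyond web): d = 20.97057 mm → contributes +760872.2 mm⁴
  bottom flange (beyond web): d = 20.97057 mm → contributes +760872.2 mm⁴
Total I = 2 287 226 mm⁴.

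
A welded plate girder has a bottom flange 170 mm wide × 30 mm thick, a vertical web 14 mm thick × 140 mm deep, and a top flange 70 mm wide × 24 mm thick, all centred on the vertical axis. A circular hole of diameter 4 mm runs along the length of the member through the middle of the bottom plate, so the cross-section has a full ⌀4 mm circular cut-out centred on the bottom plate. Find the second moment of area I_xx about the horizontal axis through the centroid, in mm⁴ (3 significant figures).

I_xx ≈ 4.18 × 10⁷ mm⁴

Decompose the section into non-overlapping parts with the origin at the bottom-left of its bounding rectangle.
Bottom plate: 170 × 30, A = 5 100 mm², y = 15 mm, Ī = 382 500 mm⁴.
Web plate: 14 × 140, A = 1 960 mm², y = 100 mm, Ī = 3 201 333 mm⁴.
Top plate: 70 × 24, A = 1 680 mm², y = 182 mm, Ī = 80 640 mm⁴.
Hole (subtracted): ⌀4, A = 12.566 mm², y = 15 mm, Ī = 12.566 mm⁴.
Centroid: ȳ = ΣA·y / ΣA = 66.236 mm.
Transfer each piece to the horizontal axis through the centroid using Ī + A·d² with d = y − 66.236:
  bottom plate: d = -51.236 mm → contributes +13 770 724 mm⁴
  web plate: d = 33.764 mm → contributes +5 435 730 mm⁴
  top plate: d = 115.76 mm → contributes +22 594 776 mm⁴
  hole: d = -51.236 mm → contributes −33 001 mm⁴
Total I = 41 768 229 mm⁴.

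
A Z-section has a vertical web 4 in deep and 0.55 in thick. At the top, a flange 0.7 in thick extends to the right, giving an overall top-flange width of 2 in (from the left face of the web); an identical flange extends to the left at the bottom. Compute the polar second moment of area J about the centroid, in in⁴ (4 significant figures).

Decompose the section into non-overlapping parts with the origin at the bottom-left of its bounding rectangle.
Web: 0.55 × 4, A = 2.2 in², y = 2 in, Ī = 2.93333 in⁴.
Top flange (beyond web): 1.45 × 0.7, A = 1.015 in², y = 3.65 in, Ī = 0.0414458 in⁴.
Bottom flange (beyond web): 1.45 × 0.7, A = 1.015 in², y = 0.35 in, Ī = 0.0414458 in⁴.
Centroid: ȳ = ΣA·y / ΣA = 2 in.
Transfer each piece to the centroidal x-axis using Ī + A·d² with d = y − 2:
  web: d = 0 in → contributes +2.93333 in⁴
  top flange (beyond web): d = 1.65 in → contributes +2.80478 in⁴
  bottom flange (beyond web): d = -1.65 in → contributes +2.80478 in⁴
Total I = 8.5429 in⁴.
For the y-axis: x̄ = 1.725 in.
Repeating about the centroidal y-axis gives I_y = 2.44113 in⁴.
Polar second moment: J = I_x + I_y = 10.984 in⁴.

J ≈ 10.98 in⁴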